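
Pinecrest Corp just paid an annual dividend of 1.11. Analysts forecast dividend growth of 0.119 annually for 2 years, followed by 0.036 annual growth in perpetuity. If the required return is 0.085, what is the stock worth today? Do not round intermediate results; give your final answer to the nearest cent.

27.29

D_1 = 1.24209
D_2 = 1.38990
Terminal value at year 2: TV = D_2×(1+g_2)/(r−g_2) = 1.43994/0.049 = 29.38643
P_0 = D_1/(1+r)^1 + D_2/(1+r)^2 + TV/(1+r)^2
    = 1.14478 + 1.18066 + 24.96246 = 27.28790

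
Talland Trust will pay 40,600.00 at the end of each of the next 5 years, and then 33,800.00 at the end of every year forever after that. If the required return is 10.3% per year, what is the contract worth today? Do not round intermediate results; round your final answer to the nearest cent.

PV of 5-year annuity: 40,600.00 × [1 − (1+0.103)^−5] / 0.103 = 152733.63193
Perpetuity value at year 5: 33,800.00 / 0.103 = 328155.33981
PV of perpetuity: 328155.33981 / (1+0.103)^5 = 201002.71027
Total PV = 152733.63193 + 201002.71027 = 353736.34220

353736.34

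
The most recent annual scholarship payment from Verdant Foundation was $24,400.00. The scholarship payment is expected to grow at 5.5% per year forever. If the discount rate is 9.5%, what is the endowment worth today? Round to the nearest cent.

D₁ = D₀ × (1 + g) = $24,400.00 × 1.055 = $25,742.0000
Growing perpetuity: P = D₁ / (r − g) = $25,742.0000 / (0.095 − 0.055) = $643,550.00

$643550.00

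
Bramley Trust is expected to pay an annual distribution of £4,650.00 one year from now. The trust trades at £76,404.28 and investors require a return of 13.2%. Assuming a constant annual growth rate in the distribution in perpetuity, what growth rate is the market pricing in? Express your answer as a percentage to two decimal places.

P = D₁/(r−g) ⇒ g = r − D₁/P = 0.132 − £4,650.00/£76,404.28 = 0.071140

7.11%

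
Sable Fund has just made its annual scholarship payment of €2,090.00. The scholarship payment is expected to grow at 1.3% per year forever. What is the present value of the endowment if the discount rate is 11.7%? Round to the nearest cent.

€20357.40

D₁ = D₀ × (1 + g) = €2,090.00 × 1.013 = €2,117.1700
Growing perpetuity: P = D₁ / (r − g) = €2,117.1700 / (0.117 − 0.013) = €20,357.40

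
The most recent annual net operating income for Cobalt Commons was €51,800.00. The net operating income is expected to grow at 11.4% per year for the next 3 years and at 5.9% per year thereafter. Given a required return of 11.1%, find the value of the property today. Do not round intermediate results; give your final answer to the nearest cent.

D_1 = 57705.20000
D_2 = 64283.59280
D_3 = 71611.92238
Terminal value at year 3: TV = D_3×(1+g_2)/(r−g_2) = 75837.02580/0.052 = 1458404.34230
P_0 = D_1/(1+r)^1 + D_2/(1+r)^2 + D_3/(1+r)^3 + TV/(1+r)^3
    = 51939.87399 + 52080.12567 + 52220.75607 + 1063495.78237 = 1219736.53810

€1219736.54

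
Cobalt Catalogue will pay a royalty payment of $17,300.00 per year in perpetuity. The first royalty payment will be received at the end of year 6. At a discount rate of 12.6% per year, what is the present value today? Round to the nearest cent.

Value at end of year 5: C / r = $17,300.00 / 0.126 = $137,301.5873
Discount to today: PV = $137,301.5873 / (1 + 0.126)^5 = $137,301.5873 / 1.810056 = $75,854.89

$75854.89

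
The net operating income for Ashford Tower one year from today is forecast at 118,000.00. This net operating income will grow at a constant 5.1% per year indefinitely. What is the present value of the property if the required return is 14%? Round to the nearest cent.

Growing perpetuity: P = D₁ / (r − g) = 118,000.0000 / (0.14 − 0.051) = 1,325,842.70

1325842.70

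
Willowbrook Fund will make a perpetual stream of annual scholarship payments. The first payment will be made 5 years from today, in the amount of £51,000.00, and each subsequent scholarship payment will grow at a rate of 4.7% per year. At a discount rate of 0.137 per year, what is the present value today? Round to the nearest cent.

Value at end of year 4: C₁ / (r − g) = £51,000.00 / (0.137 − 0.047) = £566,666.6667
Discount to today: PV = £566,666.6667 / (1 + 0.137)^4 = £566,666.6667 / 1.671252 = £339,067.22

£339067.22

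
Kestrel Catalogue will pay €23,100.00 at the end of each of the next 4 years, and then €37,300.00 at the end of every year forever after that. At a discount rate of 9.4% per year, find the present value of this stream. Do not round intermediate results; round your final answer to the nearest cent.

PV of 4-year annuity: €23,100.00 × [1 − (1+0.094)^−4] / 0.094 = 74185.15460
Perpetuity value at year 4: €37,300.00 / 0.094 = 396808.51064
PV of perpetuity: 396808.51064 / (1+0.094)^4 = 277020.36057
Total PV = 74185.15460 + 277020.36057 = 351205.51517

€351205.52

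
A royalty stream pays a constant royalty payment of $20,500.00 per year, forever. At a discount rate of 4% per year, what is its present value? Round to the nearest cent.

Level perpetuity: PV = C / r = $20,500.00 / 0.04 = $512,500.00

$512500.00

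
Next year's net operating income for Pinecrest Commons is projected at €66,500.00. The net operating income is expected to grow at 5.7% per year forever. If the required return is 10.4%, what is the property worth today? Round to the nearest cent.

Growing perpetuity: P = D₁ / (r − g) = €66,500.0000 / (0.104 − 0.057) = €1,414,893.62

€1414893.62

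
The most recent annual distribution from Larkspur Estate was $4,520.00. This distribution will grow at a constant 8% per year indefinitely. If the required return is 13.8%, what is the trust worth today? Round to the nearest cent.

$84165.52

D₁ = D₀ × (1 + g) = $4,520.00 × 1.08 = $4,881.6000
Growing perpetuity: P = D₁ / (r − g) = $4,881.6000 / (0.138 − 0.08) = $84,165.52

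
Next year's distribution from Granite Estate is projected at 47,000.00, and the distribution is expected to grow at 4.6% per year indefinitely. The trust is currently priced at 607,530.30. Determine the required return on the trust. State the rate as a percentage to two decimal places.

12.34%

P = D₁/(r − g) ⇒ r = D₁/P + g = 47,000.0000/607,530.30 + 0.046 = 0.077362 + 0.046 = 0.123362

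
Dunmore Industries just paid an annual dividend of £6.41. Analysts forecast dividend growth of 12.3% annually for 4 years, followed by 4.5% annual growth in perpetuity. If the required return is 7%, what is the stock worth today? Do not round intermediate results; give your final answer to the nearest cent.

£354.08

D_1 = 7.19843
D_2 = 8.08384
D_3 = 9.07815
D_4 = 10.19476
Terminal value at year 4: TV = D_4×(1+g_2)/(r−g_2) = 10.65353/0.025 = 426.14102
P_0 = D_1/(1+r)^1 + D_2/(1+r)^2 + D_3/(1+r)^3 + D_4/(1+r)^4 + TV/(1+r)^4
    = 6.72750 + 7.06074 + 7.41047 + 7.77753 + 325.10094 = 354.07719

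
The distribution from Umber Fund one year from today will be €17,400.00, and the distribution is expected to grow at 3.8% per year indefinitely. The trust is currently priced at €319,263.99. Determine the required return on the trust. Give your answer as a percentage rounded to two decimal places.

P = D₁/(r − g) ⇒ r = D₁/P + g = €17,400.0000/€319,263.99 + 0.038 = 0.054500 + 0.038 = 0.092500

9.25%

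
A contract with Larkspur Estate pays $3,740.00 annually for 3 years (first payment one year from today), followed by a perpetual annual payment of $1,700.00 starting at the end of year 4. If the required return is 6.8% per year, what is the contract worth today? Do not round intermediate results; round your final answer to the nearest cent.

PV of 3-year annuity: $3,740.00 × [1 − (1+0.068)^−3] / 0.068 = 9850.91727
Perpetuity value at year 3: $1,700.00 / 0.068 = 25000.00000
PV of perpetuity: 25000.00000 / (1+0.068)^3 = 20522.31033
Total PV = 9850.91727 + 20522.31033 = 30373.22760

$30373.23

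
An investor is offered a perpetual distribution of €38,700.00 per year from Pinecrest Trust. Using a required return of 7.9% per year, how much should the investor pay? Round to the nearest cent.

Level perpetuity: PV = C / r = €38,700.00 / 0.079 = €489,873.42

€489873.42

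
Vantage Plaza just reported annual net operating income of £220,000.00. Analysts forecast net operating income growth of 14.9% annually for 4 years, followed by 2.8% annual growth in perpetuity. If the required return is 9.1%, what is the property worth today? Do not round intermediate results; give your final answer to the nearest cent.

£5419619.18

D_1 = 252780.00000
D_2 = 290444.22000
D_3 = 333720.40878
D_4 = 383444.74969
Terminal value at year 4: TV = D_4×(1+g_2)/(r−g_2) = 394181.20268/0.063 = 6256844.48698
P_0 = D_1/(1+r)^1 + D_2/(1+r)^2 + D_3/(1+r)^3 + D_4/(1+r)^4 + TV/(1+r)^4
    = 231695.69203 + 244013.15320 + 256985.43815 + 270647.35879 + 4416277.53702 = 5419619.17918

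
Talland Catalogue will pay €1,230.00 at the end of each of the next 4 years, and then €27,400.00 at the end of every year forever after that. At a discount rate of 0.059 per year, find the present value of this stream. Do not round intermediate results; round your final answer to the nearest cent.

€373516.93

PV of 4-year annuity: €1,230.00 × [1 − (1+0.059)^−4] / 0.059 = 4271.85757
Perpetuity value at year 4: €27,400.00 / 0.059 = 464406.77966
PV of perpetuity: 464406.77966 / (1+0.059)^4 = 369245.07445
Total PV = 4271.85757 + 369245.07445 = 373516.93202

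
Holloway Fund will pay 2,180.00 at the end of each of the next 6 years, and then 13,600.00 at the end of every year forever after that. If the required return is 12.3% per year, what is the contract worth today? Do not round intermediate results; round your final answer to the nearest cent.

64013.07

PV of 6-year annuity: 2,180.00 × [1 − (1+0.123)^−6] / 0.123 = 8887.22856
Perpetuity value at year 6: 13,600.00 / 0.123 = 110569.10569
PV of perpetuity: 110569.10569 / (1+0.123)^6 = 55125.84497
Total PV = 8887.22856 + 55125.84497 = 64013.07352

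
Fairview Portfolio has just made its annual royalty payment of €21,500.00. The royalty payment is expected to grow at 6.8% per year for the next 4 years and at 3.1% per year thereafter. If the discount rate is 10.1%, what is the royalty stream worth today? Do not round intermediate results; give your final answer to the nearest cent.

D_1 = 22962.00000
D_2 = 24523.41600
D_3 = 26191.00829
D_4 = 27971.99685
Terminal value at year 4: TV = D_4×(1+g_2)/(r−g_2) = 28839.12875/0.07 = 411987.55363
P_0 = D_1/(1+r)^1 + D_2/(1+r)^2 + D_3/(1+r)^3 + D_4/(1+r)^4 + TV/(1+r)^4
    = 20855.58583 + 20230.48653 + 19624.12317 + 19035.93419 + 280372.11648 = 360118.24621

€360118.25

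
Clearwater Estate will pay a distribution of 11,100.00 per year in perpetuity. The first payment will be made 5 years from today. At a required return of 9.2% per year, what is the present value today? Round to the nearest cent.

84848.58

Value at end of year 4: C / r = 11,100.00 / 0.092 = 120,652.1739
Discount to today: PV = 120,652.1739 / (1 + 0.092)^4 = 120,652.1739 / 1.421970 = 84,848.58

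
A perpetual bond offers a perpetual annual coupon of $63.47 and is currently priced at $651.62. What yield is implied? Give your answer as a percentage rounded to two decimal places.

P = C/r ⇒ r = C/P = $63.47/$651.62 = 0.097403

9.74%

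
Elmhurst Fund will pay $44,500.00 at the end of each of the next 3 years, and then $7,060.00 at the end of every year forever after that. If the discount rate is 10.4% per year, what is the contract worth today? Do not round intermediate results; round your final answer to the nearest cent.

PV of 3-year annuity: $44,500.00 × [1 − (1+0.104)^−3] / 0.104 = 109890.23037
Perpetuity value at year 3: $7,060.00 / 0.104 = 67884.61538
PV of perpetuity: 67884.61538 / (1+0.104)^3 = 50450.34513
Total PV = 109890.23037 + 50450.34513 = 160340.57550

$160340.58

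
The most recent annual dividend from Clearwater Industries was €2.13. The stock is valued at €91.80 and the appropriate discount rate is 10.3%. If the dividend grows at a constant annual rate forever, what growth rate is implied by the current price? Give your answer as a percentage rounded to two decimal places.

7.80%

P = D₀(1+g)/(r−g) ⇒ P(r−g) = D₀(1+g) ⇒ g(P+D₀) = P·r − D₀
g = (P·r − D₀)/(P + D₀) = (€91.80×0.103 − €2.13) / (€91.80 + €2.13) = 0.077988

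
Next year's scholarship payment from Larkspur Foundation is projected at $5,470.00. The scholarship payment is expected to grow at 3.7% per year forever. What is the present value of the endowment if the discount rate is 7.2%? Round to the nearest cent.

$156285.71

Growing perpetuity: P = D₁ / (r − g) = $5,470.0000 / (0.072 − 0.037) = $156,285.71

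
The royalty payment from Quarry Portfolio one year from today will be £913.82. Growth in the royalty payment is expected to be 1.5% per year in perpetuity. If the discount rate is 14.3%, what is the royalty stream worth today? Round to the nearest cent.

Growing perpetuity: P = D₁ / (r − g) = £913.8200 / (0.143 − 0.015) = £7,139.22

£7139.22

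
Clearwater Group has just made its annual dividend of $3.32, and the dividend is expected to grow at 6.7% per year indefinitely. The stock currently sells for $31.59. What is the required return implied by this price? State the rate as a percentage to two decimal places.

17.91%

D₁ = $3.32 × 1.067 = $3.5424
P = D₁/(r − g) ⇒ r = D₁/P + g = $3.5424/$31.59 + 0.067 = 0.112138 + 0.067 = 0.179138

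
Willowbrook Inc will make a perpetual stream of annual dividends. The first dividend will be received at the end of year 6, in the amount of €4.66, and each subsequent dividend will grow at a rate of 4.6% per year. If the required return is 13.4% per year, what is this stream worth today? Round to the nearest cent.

€28.24

Value at end of year 5: C₁ / (r − g) = €4.66 / (0.134 − 0.046) = €52.9545
Discount to today: PV = €52.9545 / (1 + 0.134)^5 = €52.9545 / 1.875276 = €28.24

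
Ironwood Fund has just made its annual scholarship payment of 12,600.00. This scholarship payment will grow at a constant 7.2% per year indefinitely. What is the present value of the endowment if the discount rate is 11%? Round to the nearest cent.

355452.63

D₁ = D₀ × (1 + g) = 12,600.00 × 1.072 = 13,507.2000
Growing perpetuity: P = D₁ / (r − g) = 13,507.2000 / (0.11 − 0.072) = 355,452.63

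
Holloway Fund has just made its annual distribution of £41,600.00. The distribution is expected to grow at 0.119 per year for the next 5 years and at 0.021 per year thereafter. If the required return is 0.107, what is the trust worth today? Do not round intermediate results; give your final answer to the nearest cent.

£736097.05

D_1 = 46550.40000
D_2 = 52089.89760
D_3 = 58288.59541
D_4 = 65224.93827
D_5 = 72986.70592
Terminal value at year 5: TV = D_5×(1+g_2)/(r−g_2) = 74519.42675/0.086 = 866504.96218
P_0 = D_1/(1+r)^1 + D_2/(1+r)^2 + D_3/(1+r)^3 + D_4/(1+r)^4 + D_5/(1+r)^5 + TV/(1+r)^5
    = 42050.94851 + 42506.78535 + 42967.56351 + 43433.33656 + 43904.15863 + 521234.25540 = 736097.04796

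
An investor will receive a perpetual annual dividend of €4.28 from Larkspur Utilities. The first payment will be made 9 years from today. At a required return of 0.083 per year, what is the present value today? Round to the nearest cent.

Value at end of year 8: C / r = €4.28 / 0.083 = €51.5663
Discount to today: PV = €51.5663 / (1 + 0.083)^8 = €51.5663 / 1.892464 = €27.25

€27.25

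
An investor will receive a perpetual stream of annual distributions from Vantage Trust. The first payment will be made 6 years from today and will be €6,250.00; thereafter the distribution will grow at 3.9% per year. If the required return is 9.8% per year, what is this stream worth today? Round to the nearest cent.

€66376.80

Value at end of year 5: C₁ / (r − g) = €6,250.00 / (0.098 − 0.039) = €105,932.2034
Discount to today: PV = €105,932.2034 / (1 + 0.098)^5 = €105,932.2034 / 1.595922 = €66,376.80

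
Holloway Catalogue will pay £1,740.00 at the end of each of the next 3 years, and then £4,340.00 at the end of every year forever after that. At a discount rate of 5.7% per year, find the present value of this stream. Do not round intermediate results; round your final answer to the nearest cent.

£69151.76

PV of 3-year annuity: £1,740.00 × [1 − (1+0.057)^−3] / 0.057 = 4676.97747
Perpetuity value at year 3: £4,340.00 / 0.057 = 76140.35088
PV of perpetuity: 76140.35088 / (1+0.057)^3 = 64474.78638
Total PV = 4676.97747 + 64474.78638 = 69151.76385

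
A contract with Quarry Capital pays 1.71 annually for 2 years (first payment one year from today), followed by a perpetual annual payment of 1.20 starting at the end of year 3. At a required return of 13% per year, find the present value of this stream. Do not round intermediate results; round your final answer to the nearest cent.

10.08

PV of 2-year annuity: 1.71 × [1 − (1+0.13)^−2] / 0.13 = 2.85246
Perpetuity value at year 2: 1.20 / 0.13 = 9.23077
PV of perpetuity: 9.23077 / (1+0.13)^2 = 7.22905
Total PV = 2.85246 + 7.22905 = 10.08150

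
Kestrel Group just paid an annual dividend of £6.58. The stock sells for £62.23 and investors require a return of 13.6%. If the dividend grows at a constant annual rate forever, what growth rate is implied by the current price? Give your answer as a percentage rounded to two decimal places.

P = D₀(1+g)/(r−g) ⇒ P(r−g) = D₀(1+g) ⇒ g(P+D₀) = P·r − D₀
g = (P·r − D₀)/(P + D₀) = (£62.23×0.136 − £6.58) / (£62.23 + £6.58) = 0.027369

2.74%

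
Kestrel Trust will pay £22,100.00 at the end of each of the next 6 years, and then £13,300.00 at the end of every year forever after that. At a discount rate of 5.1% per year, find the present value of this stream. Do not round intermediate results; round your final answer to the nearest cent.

PV of 6-year annuity: £22,100.00 × [1 − (1+0.051)^−6] / 0.051 = 111814.95595
Perpetuity value at year 6: £13,300.00 / 0.051 = 260784.31373
PV of perpetuity: 260784.31373 / (1+0.051)^6 = 193492.96014
Total PV = 111814.95595 + 193492.96014 = 305307.91610

£305307.92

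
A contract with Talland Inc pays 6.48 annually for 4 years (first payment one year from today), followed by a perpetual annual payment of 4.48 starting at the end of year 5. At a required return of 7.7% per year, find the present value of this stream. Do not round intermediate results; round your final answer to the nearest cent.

PV of 4-year annuity: 6.48 × [1 − (1+0.077)^−4] / 0.077 = 21.60669
Perpetuity value at year 4: 4.48 / 0.077 = 58.18182
PV of perpetuity: 58.18182 / (1+0.077)^4 = 43.24386
Total PV = 21.60669 + 43.24386 = 64.85055

64.85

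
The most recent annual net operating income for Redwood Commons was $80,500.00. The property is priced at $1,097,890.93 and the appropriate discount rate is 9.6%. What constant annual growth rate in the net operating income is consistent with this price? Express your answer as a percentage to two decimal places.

2.11%

P = D₀(1+g)/(r−g) ⇒ P(r−g) = D₀(1+g) ⇒ g(P+D₀) = P·r − D₀
g = (P·r − D₀)/(P + D₀) = ($1,097,890.93×0.096 − $80,500.00) / ($1,097,890.93 + $80,500.00) = 0.021128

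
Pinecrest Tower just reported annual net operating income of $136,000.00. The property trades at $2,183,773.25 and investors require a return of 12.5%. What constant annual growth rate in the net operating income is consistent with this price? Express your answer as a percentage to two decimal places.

5.90%

P = D₀(1+g)/(r−g) ⇒ P(r−g) = D₀(1+g) ⇒ g(P+D₀) = P·r − D₀
g = (P·r − D₀)/(P + D₀) = ($2,183,773.25×0.125 − $136,000.00) / ($2,183,773.25 + $136,000.00) = 0.059045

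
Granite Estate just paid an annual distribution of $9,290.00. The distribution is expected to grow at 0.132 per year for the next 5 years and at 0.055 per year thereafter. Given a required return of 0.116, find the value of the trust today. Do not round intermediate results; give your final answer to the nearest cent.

$221010.45

D_1 = 10516.28000
D_2 = 11904.42896
D_3 = 13475.81358
D_4 = 15254.62098
D_5 = 17268.23094
Terminal value at year 5: TV = D_5×(1+g_2)/(r−g_2) = 18217.98365/0.061 = 298655.46961
P_0 = D_1/(1+r)^1 + D_2/(1+r)^2 + D_3/(1+r)^3 + D_4/(1+r)^4 + D_5/(1+r)^5 + TV/(1+r)^5
    = 9423.18996 + 9558.28946 + 9695.32587 + 9834.32696 + 9975.32089 + 172523.99249 = 221010.44563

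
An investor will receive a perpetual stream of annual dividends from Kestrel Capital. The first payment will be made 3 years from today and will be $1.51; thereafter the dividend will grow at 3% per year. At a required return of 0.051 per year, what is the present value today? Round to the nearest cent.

Value at end of year 2: C₁ / (r − g) = $1.51 / (0.051 − 0.03) = $71.9048
Discount to today: PV = $71.9048 / (1 + 0.051)^2 = $71.9048 / 1.104601 = $65.10

$65.10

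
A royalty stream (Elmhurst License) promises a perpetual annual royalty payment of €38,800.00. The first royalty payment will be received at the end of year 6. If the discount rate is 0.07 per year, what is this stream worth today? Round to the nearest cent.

€395198.05

Value at end of year 5: C / r = €38,800.00 / 0.07 = €554,285.7143
Discount to today: PV = €554,285.7143 / (1 + 0.07)^5 = €554,285.7143 / 1.402552 = €395,198.05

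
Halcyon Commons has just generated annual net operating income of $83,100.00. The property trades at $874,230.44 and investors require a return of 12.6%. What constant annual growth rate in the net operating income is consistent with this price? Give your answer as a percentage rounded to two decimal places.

2.83%

P = D₀(1+g)/(r−g) ⇒ P(r−g) = D₀(1+g) ⇒ g(P+D₀) = P·r − D₀
g = (P·r − D₀)/(P + D₀) = ($874,230.44×0.126 − $83,100.00) / ($874,230.44 + $83,100.00) = 0.028259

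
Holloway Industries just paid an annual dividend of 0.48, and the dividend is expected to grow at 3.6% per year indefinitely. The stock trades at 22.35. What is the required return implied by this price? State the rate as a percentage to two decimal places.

5.82%

D₁ = 0.48 × 1.036 = 0.4973
P = D₁/(r − g) ⇒ r = D₁/P + g = 0.4973/22.35 + 0.036 = 0.022250 + 0.036 = 0.058250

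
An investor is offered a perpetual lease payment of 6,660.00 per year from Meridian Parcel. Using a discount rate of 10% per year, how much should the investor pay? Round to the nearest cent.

Level perpetuity: PV = C / r = 6,660.00 / 0.1 = 66,600.00

66600.00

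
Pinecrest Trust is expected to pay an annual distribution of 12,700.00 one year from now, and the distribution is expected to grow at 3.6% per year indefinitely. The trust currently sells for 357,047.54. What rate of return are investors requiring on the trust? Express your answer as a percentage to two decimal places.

7.16%

P = D₁/(r − g) ⇒ r = D₁/P + g = 12,700.0000/357,047.54 + 0.036 = 0.035569 + 0.036 = 0.071569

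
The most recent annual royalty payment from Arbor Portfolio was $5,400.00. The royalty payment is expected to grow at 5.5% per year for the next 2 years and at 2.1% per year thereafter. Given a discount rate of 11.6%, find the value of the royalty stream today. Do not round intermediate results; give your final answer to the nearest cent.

D_1 = 5697.00000
D_2 = 6010.33500
Terminal value at year 2: TV = D_2×(1+g_2)/(r−g_2) = 6136.55203/0.095 = 64595.28458
P_0 = D_1/(1+r)^1 + D_2/(1+r)^2 + TV/(1+r)^2
    = 5104.83871 + 4825.81079 + 51864.76646 = 61795.41596

$61795.42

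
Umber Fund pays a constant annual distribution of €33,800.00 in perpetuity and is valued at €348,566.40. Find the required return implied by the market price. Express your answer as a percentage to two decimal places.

P = C/r ⇒ r = C/P = €33,800.00/€348,566.40 = 0.096969

9.70%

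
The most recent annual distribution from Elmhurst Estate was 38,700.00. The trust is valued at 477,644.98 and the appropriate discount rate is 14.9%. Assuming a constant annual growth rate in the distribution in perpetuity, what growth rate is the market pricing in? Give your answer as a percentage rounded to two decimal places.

6.29%

P = D₀(1+g)/(r−g) ⇒ P(r−g) = D₀(1+g) ⇒ g(P+D₀) = P·r − D₀
g = (P·r − D₀)/(P + D₀) = (477,644.98×0.149 − 38,700.00) / (477,644.98 + 38,700.00) = 0.062883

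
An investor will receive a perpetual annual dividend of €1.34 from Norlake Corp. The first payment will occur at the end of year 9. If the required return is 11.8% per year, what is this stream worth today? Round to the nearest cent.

€4.65

Value at end of year 8: C / r = €1.34 / 0.118 = €11.3559
Discount to today: PV = €11.3559 / (1 + 0.118)^8 = €11.3559 / 2.440813 = €4.65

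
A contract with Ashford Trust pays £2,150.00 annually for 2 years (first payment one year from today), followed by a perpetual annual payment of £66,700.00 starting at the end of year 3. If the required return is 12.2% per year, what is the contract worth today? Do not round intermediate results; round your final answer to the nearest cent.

£437914.54

PV of 2-year annuity: £2,150.00 × [1 − (1+0.122)^−2] / 0.122 = 3624.08292
Perpetuity value at year 2: £66,700.00 / 0.122 = 546721.31148
PV of perpetuity: 546721.31148 / (1+0.122)^2 = 434290.46002
Total PV = 3624.08292 + 434290.46002 = 437914.54294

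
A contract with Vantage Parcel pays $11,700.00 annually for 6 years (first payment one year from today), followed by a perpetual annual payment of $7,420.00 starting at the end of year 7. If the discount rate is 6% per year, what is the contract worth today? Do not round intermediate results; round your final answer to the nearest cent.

PV of 6-year annuity: $11,700.00 × [1 − (1+0.06)^−6] / 0.06 = 57532.69461
Perpetuity value at year 6: $7,420.00 / 0.06 = 123666.66667
PV of perpetuity: 123666.66667 / (1+0.06)^6 = 87180.12017
Total PV = 57532.69461 + 87180.12017 = 144712.81478

$144712.81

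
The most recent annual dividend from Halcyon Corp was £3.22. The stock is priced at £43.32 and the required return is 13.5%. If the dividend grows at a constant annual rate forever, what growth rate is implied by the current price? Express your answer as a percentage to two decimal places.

P = D₀(1+g)/(r−g) ⇒ P(r−g) = D₀(1+g) ⇒ g(P+D₀) = P·r − D₀
g = (P·r − D₀)/(P + D₀) = (£43.32×0.135 − £3.22) / (£43.32 + £3.22) = 0.056472

5.65%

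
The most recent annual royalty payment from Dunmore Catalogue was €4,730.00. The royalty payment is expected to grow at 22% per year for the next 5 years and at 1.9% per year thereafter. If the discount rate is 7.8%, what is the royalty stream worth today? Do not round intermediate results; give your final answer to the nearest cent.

€186474.43

D_1 = 5770.60000
D_2 = 7040.13200
D_3 = 8588.96104
D_4 = 10478.53247
D_5 = 12783.80961
Terminal value at year 5: TV = D_5×(1+g_2)/(r−g_2) = 13026.70199/0.059 = 220791.55923
P_0 = D_1/(1+r)^1 + D_2/(1+r)^2 + D_3/(1+r)^3 + D_4/(1+r)^4 + D_5/(1+r)^5 + TV/(1+r)^5
    = 5353.06122 + 6058.19545 + 6856.21377 + 7759.35139 + 8781.45520 + 151666.14991 = 186474.42695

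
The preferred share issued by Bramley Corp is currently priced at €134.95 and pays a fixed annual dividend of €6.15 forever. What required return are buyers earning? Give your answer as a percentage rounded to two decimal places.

P = C/r ⇒ r = C/P = €6.15/€134.95 = 0.045572

4.56%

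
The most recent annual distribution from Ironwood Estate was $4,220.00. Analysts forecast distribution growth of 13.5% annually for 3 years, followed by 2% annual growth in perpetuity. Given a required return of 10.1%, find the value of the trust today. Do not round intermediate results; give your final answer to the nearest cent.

$71675.59

D_1 = 4789.70000
D_2 = 5436.30950
D_3 = 6170.21128
Terminal value at year 3: TV = D_3×(1+g_2)/(r−g_2) = 6293.61551/0.081 = 77698.95689
P_0 = D_1/(1+r)^1 + D_2/(1+r)^2 + D_3/(1+r)^3 + TV/(1+r)^3
    = 4350.31789 + 4484.66013 + 4623.15100 + 58217.45706 = 71675.58609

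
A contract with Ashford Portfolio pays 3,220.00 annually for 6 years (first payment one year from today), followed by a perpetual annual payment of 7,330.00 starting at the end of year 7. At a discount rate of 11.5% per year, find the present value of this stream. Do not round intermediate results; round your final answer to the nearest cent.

PV of 6-year annuity: 3,220.00 × [1 − (1+0.115)^−6] / 0.115 = 13428.34679
Perpetuity value at year 6: 7,330.00 / 0.115 = 63739.13043
PV of perpetuity: 63739.13043 / (1+0.115)^6 = 33170.87517
Total PV = 13428.34679 + 33170.87517 = 46599.22196

46599.22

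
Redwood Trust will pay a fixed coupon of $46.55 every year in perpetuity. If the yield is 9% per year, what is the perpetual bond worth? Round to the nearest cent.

$517.22

Level perpetuity: PV = C / r = $46.55 / 0.09 = $517.22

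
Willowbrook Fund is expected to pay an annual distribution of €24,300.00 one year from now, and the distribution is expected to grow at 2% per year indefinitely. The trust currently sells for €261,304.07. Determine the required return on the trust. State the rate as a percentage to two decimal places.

11.30%

P = D₁/(r − g) ⇒ r = D₁/P + g = €24,300.0000/€261,304.07 + 0.02 = 0.092995 + 0.02 = 0.112995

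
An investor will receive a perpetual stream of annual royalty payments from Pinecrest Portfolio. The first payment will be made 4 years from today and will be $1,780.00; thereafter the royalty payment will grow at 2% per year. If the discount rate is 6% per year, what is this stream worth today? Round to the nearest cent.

Value at end of year 3: C₁ / (r − g) = $1,780.00 / (0.06 − 0.02) = $44,500.0000
Discount to today: PV = $44,500.0000 / (1 + 0.06)^3 = $44,500.0000 / 1.191016 = $37,363.06

$37363.06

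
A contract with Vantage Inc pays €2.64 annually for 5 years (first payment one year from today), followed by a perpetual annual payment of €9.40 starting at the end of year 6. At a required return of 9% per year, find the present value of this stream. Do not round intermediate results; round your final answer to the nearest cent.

€78.15

PV of 5-year annuity: €2.64 × [1 − (1+0.09)^−5] / 0.09 = 10.26868
Perpetuity value at year 5: €9.40 / 0.09 = 104.44444
PV of perpetuity: 104.44444 / (1+0.09)^5 = 67.88172
Total PV = 10.26868 + 67.88172 = 78.15040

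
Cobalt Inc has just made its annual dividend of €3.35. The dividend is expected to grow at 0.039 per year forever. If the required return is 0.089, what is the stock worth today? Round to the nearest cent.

D₁ = D₀ × (1 + g) = €3.35 × 1.039 = €3.4807
Growing perpetuity: P = D₁ / (r − g) = €3.4807 / (0.089 − 0.039) = €69.61

€69.61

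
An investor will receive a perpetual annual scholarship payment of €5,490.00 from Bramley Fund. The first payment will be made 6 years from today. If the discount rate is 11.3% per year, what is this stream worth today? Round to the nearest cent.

€28445.80

Value at end of year 5: C / r = €5,490.00 / 0.113 = €48,584.0708
Discount to today: PV = €48,584.0708 / (1 + 0.113)^5 = €48,584.0708 / 1.707953 = €28,445.80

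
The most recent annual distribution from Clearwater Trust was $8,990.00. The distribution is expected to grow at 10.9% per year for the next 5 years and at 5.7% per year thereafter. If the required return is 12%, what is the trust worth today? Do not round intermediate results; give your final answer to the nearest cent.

$187212.15

D_1 = 9969.91000
D_2 = 11056.63019
D_3 = 12261.80288
D_4 = 13598.33939
D_5 = 15080.55839
Terminal value at year 5: TV = D_5×(1+g_2)/(r−g_2) = 15940.15022/0.063 = 253018.25741
P_0 = D_1/(1+r)^1 + D_2/(1+r)^2 + D_3/(1+r)^3 + D_4/(1+r)^4 + D_5/(1+r)^5 + TV/(1+r)^5
    = 8901.70536 + 8814.27789 + 8727.70909 + 8641.99052 + 8557.11383 + 143569.35424 = 187212.15094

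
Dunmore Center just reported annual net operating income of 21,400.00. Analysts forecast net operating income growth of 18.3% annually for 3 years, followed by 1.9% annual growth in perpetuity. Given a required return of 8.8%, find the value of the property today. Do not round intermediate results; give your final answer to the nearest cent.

482340.47

D_1 = 25316.20000
D_2 = 29949.06460
D_3 = 35429.74342
Terminal value at year 3: TV = D_3×(1+g_2)/(r−g_2) = 36102.90855/0.069 = 523230.55865
P_0 = D_1/(1+r)^1 + D_2/(1+r)^2 + D_3/(1+r)^3 + TV/(1+r)^3
    = 23268.56618 + 25300.28841 + 27509.41285 + 406262.19853 = 482340.46597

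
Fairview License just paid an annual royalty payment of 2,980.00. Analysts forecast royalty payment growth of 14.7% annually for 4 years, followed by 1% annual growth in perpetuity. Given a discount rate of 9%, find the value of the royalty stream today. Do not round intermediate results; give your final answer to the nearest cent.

D_1 = 3418.06000
D_2 = 3920.51482
D_3 = 4496.83050
D_4 = 5157.86458
Terminal value at year 4: TV = D_4×(1+g_2)/(r−g_2) = 5209.44323/0.08 = 65118.04035
P_0 = D_1/(1+r)^1 + D_2/(1+r)^2 + D_3/(1+r)^3 + D_4/(1+r)^4 + TV/(1+r)^4
    = 3135.83486 + 3299.81889 + 3472.37822 + 3653.96131 + 46131.26148 = 59693.25475

59693.25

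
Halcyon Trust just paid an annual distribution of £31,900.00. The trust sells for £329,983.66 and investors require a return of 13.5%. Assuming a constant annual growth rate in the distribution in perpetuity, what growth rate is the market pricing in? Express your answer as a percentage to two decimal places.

3.49%

P = D₀(1+g)/(r−g) ⇒ P(r−g) = D₀(1+g) ⇒ g(P+D₀) = P·r − D₀
g = (P·r − D₀)/(P + D₀) = (£329,983.66×0.135 − £31,900.00) / (£329,983.66 + £31,900.00) = 0.034950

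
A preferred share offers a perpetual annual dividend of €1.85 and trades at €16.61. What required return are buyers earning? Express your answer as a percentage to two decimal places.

11.14%

P = C/r ⇒ r = C/P = €1.85/€16.61 = 0.111379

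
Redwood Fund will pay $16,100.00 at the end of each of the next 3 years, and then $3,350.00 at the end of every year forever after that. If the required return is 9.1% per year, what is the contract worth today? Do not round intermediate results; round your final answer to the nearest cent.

PV of 3-year annuity: $16,100.00 × [1 − (1+0.091)^−3] / 0.091 = 40681.32111
Perpetuity value at year 3: $3,350.00 / 0.091 = 36813.18681
PV of perpetuity: 36813.18681 / (1+0.091)^3 = 28348.43987
Total PV = 40681.32111 + 28348.43987 = 69029.76099

$69029.76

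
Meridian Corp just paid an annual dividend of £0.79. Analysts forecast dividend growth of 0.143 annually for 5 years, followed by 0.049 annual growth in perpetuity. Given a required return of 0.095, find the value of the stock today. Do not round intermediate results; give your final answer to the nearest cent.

£26.83

D_1 = 0.90297
D_2 = 1.03209
D_3 = 1.17968
D_4 = 1.34838
D_5 = 1.54120
Terminal value at year 5: TV = D_5×(1+g_2)/(r−g_2) = 1.61672/0.046 = 35.14600
P_0 = D_1/(1+r)^1 + D_2/(1+r)^2 + D_3/(1+r)^3 + D_4/(1+r)^4 + D_5/(1+r)^5 + TV/(1+r)^5
    = 0.82463 + 0.86078 + 0.89851 + 0.93790 + 0.97901 + 22.32571 = 26.82654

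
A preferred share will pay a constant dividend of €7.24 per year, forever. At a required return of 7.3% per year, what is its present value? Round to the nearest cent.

€99.18

Level perpetuity: PV = C / r = €7.24 / 0.073 = €99.18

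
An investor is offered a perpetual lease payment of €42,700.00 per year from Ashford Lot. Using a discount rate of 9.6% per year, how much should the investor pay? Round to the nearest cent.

Level perpetuity: PV = C / r = €42,700.00 / 0.096 = €444,791.67

€444791.67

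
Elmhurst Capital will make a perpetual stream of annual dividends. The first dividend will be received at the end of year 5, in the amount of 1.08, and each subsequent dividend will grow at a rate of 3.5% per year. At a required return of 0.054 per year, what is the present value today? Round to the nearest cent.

Value at end of year 4: C₁ / (r − g) = 1.08 / (0.054 − 0.035) = 56.8421
Discount to today: PV = 56.8421 / (1 + 0.054)^4 = 56.8421 / 1.234134 = 46.06

46.06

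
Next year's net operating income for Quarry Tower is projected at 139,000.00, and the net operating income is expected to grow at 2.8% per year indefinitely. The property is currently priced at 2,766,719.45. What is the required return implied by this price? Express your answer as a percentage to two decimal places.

7.82%

P = D₁/(r − g) ⇒ r = D₁/P + g = 139,000.0000/2,766,719.45 + 0.028 = 0.050240 + 0.028 = 0.078240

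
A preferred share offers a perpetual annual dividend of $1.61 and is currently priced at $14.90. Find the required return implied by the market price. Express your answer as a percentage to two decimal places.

P = C/r ⇒ r = C/P = $1.61/$14.90 = 0.108054

10.81%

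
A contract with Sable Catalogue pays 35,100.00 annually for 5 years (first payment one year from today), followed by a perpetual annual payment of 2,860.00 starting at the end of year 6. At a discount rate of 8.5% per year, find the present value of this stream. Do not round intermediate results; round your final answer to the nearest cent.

160693.36

PV of 5-year annuity: 35,100.00 × [1 − (1+0.085)^−5] / 0.085 = 138316.53697
Perpetuity value at year 5: 2,860.00 / 0.085 = 33647.05882
PV of perpetuity: 33647.05882 / (1+0.085)^5 = 22376.82248
Total PV = 138316.53697 + 22376.82248 = 160693.35945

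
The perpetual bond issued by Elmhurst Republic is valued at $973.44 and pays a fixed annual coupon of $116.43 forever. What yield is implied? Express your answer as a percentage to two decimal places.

P = C/r ⇒ r = C/P = $116.43/$973.44 = 0.119607

11.96%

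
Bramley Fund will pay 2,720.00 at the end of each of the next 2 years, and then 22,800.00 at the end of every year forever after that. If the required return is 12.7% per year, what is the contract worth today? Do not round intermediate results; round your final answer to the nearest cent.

PV of 2-year annuity: 2,720.00 × [1 − (1+0.127)^−2] / 0.127 = 4555.00189
Perpetuity value at year 2: 22,800.00 / 0.127 = 179527.55906
PV of perpetuity: 179527.55906 / (1+0.127)^2 = 141345.92554
Total PV = 4555.00189 + 141345.92554 = 145900.92743

145900.93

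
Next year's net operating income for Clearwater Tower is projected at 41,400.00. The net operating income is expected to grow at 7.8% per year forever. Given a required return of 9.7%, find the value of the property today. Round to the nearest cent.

2178947.37

Growing perpetuity: P = D₁ / (r − g) = 41,400.0000 / (0.097 − 0.078) = 2,178,947.37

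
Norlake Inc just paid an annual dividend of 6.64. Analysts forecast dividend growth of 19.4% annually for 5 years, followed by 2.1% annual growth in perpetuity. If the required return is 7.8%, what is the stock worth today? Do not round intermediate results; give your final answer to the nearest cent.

D_1 = 7.92816
D_2 = 9.46622
D_3 = 11.30267
D_4 = 13.49539
D_5 = 16.11349
Terminal value at year 5: TV = D_5×(1+g_2)/(r−g_2) = 16.45188/0.057 = 288.62942
P_0 = D_1/(1+r)^1 + D_2/(1+r)^2 + D_3/(1+r)^3 + D_4/(1+r)^4 + D_5/(1+r)^5 + TV/(1+r)^5
    = 7.35451 + 8.14590 + 9.02246 + 9.99333 + 11.06868 + 198.26534 = 243.85022

243.85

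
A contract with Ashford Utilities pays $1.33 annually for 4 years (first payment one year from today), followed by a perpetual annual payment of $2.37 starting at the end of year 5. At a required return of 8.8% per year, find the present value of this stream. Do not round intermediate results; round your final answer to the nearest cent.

PV of 4-year annuity: $1.33 × [1 − (1+0.088)^−4] / 0.088 = 4.32781
Perpetuity value at year 4: $2.37 / 0.088 = 26.93182
PV of perpetuity: 26.93182 / (1+0.088)^4 = 19.21985
Total PV = 4.32781 + 19.21985 = 23.54767

$23.55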